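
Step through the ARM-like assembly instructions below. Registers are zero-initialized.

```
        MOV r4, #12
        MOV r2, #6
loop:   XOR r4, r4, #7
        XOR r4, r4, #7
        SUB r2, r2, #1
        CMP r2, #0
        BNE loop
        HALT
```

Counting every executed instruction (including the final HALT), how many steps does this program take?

33

MOV r4, #12 → r4=12
MOV r2, #6 → r2=6
XOR r4, r4, #7 → r4=12^7=11
XOR r4, r4, #7 → r4=11^7=12
SUB r2, r2, #1 → r2=6-1=5
CMP r2, #0  (cmp 5,0)
BNE loop: taken
XOR r4, r4, #7 → r4=12^7=11
XOR r4, r4, #7 → r4=11^7=12
SUB r2, r2, #1 → r2=5-1=4
CMP r2, #0  (cmp 4,0)
BNE loop: taken
XOR r4, r4, #7 → r4=12^7=11
XOR r4, r4, #7 → r4=11^7=12
SUB r2, r2, #1 → r2=4-1=3
CMP r2, #0  (cmp 3,0)
BNE loop: taken
XOR r4, r4, #7 → r4=12^7=11
XOR r4, r4, #7 → r4=11^7=12
SUB r2, r2, #1 → r2=3-1=2
CMP r2, #0  (cmp 2,0)
BNE loop: taken
XOR r4, r4, #7 → r4=12^7=11
XOR r4, r4, #7 → r4=11^7=12
SUB r2, r2, #1 → r2=2-1=1
CMP r2, #0  (cmp 1,0)
BNE loop: taken
XOR r4, r4, #7 → r4=12^7=11
XOR r4, r4, #7 → r4=11^7=12
SUB r2, r2, #1 → r2=1-1=0
CMP r2, #0  (cmp 0,0)
BNE loop: not taken
halt.
Total executed instructions: 33.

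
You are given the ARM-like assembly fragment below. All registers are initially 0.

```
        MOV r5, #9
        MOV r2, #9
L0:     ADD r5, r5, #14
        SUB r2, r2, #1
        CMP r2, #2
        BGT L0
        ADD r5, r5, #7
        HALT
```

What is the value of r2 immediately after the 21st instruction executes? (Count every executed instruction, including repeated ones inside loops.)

after MOV r5, #9: r5=9
after MOV r2, #9: r2=9
after ADD r5, r5, #14: r5=9+14=23
after SUB r2, r2, #1: r2=9-1=8
CMP r2, #2  (cmp 8,2)
BGT L0: taken
after ADD r5, r5, #14: r5=23+14=37
after SUB r2, r2, #1: r2=8-1=7
CMP r2, #2  (cmp 7,2)
BGT L0: taken
after ADD r5, r5, #14: r5=37+14=51
after SUB r2, r2, #1: r2=7-1=6
CMP r2, #2  (cmp 6,2)
BGT L0: taken
after ADD r5, r5, #14: r5=51+14=65
after SUB r2, r2, #1: r2=6-1=5
CMP r2, #2  (cmp 5,2)
BGT L0: taken
after ADD r5, r5, #14: r5=65+14=79
after SUB r2, r2, #1: r2=5-1=4
CMP r2, #2  (cmp 4,2)
After step 21: r2 = 4.

4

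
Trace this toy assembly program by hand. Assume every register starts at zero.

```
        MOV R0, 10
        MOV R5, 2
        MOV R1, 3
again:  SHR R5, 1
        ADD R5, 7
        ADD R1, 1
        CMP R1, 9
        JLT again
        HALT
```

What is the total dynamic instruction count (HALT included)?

after MOV R0, 10: R0=10
after MOV R5, 2: R5=2
after MOV R1, 3: R1=3
after SHR R5, 1: R5=2>>1=1
after ADD R5, 7: R5=1+7=8
after ADD R1, 1: R1=3+1=4
CMP R1, 9  (cmp 4,9)
JLT again: taken
after SHR R5, 1: R5=8>>1=4
after ADD R5, 7: R5=4+7=11
after ADD R1, 1: R1=4+1=5
CMP R1, 9  (cmp 5,9)
JLT again: taken
after SHR R5, 1: R5=11>>1=5
after ADD R5, 7: R5=5+7=12
after ADD R1, 1: R1=5+1=6
CMP R1, 9  (cmp 6,9)
JLT again: taken
after SHR R5, 1: R5=12>>1=6
after ADD R5, 7: R5=6+7=13
after ADD R1, 1: R1=6+1=7
CMP R1, 9  (cmp 7,9)
JLT again: taken
after SHR R5, 1: R5=13>>1=6
after ADD R5, 7: R5=6+7=13
after ADD R1, 1: R1=7+1=8
CMP R1, 9  (cmp 8,9)
JLT again: taken
after SHR R5, 1: R5=13>>1=6
after ADD R5, 7: R5=6+7=13
after ADD R1, 1: R1=8+1=9
CMP R1, 9  (cmp 9,9)
JLT again: not taken
halt.
Total executed instructions: 34.

34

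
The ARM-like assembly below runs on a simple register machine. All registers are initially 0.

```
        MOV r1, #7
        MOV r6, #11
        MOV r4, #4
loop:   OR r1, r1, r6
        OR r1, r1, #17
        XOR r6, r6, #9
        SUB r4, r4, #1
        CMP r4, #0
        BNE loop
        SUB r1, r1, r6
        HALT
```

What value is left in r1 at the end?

20

after MOV r1, #7: r1=7
after MOV r6, #11: r6=11
after MOV r4, #4: r4=4
after OR r1, r1, r6: r1=7|11=15
after OR r1, r1, #17: r1=15|17=31
after XOR r6, r6, #9: r6=11^9=2
after SUB r4, r4, #1: r4=4-1=3
CMP r4, #0  (cmp 3,0)
BNE loop: taken
after OR r1, r1, r6: r1=31|2=31
after OR r1, r1, #17: r1=31|17=31
after XOR r6, r6, #9: r6=2^9=11
after SUB r4, r4, #1: r4=3-1=2
CMP r4, #0  (cmp 2,0)
BNE loop: taken
after OR r1, r1, r6: r1=31|11=31
after OR r1, r1, #17: r1=31|17=31
after XOR r6, r6, #9: r6=11^9=2
after SUB r4, r4, #1: r4=2-1=1
CMP r4, #0  (cmp 1,0)
BNE loop: taken
after OR r1, r1, r6: r1=31|2=31
after OR r1, r1, #17: r1=31|17=31
after XOR r6, r6, #9: r6=2^9=11
after SUB r4, r4, #1: r4=1-1=0
CMP r4, #0  (cmp 0,0)
BNE loop: not taken
after SUB r1, r1, r6: r1=31-11=20
halt.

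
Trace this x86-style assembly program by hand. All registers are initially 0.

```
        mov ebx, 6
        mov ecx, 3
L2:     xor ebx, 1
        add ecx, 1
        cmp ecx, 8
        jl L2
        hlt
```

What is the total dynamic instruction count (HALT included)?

23

mov ebx, 6 → ebx=6
mov ecx, 3 → ecx=3
xor ebx, 1 → ebx=6^1=7
add ecx, 1 → ecx=3+1=4
cmp ecx, 8  (cmp 4,8)
jl L2: taken
xor ebx, 1 → ebx=7^1=6
add ecx, 1 → ecx=4+1=5
cmp ecx, 8  (cmp 5,8)
jl L2: taken
xor ebx, 1 → ebx=6^1=7
add ecx, 1 → ecx=5+1=6
cmp ecx, 8  (cmp 6,8)
jl L2: taken
xor ebx, 1 → ebx=7^1=6
add ecx, 1 → ecx=6+1=7
cmp ecx, 8  (cmp 7,8)
jl L2: taken
xor ebx, 1 → ebx=6^1=7
add ecx, 1 → ecx=7+1=8
cmp ecx, 8  (cmp 8,8)
jl L2: not taken
halt.
Total executed instructions: 23.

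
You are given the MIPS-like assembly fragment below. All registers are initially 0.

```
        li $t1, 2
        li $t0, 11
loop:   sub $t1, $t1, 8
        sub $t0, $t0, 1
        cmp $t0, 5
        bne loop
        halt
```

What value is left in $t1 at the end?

after li $t1, 2: $t1=2
after li $t0, 11: $t0=11
after sub $t1, $t1, 8: $t1=2-8=-6
after sub $t0, $t0, 1: $t0=11-1=10
cmp $t0, 5  (cmp 10,5)
bne loop: taken
after sub $t1, $t1, 8: $t1=(-6)-8=-14
after sub $t0, $t0, 1: $t0=10-1=9
cmp $t0, 5  (cmp 9,5)
bne loop: taken
after sub $t1, $t1, 8: $t1=(-14)-8=-22
after sub $t0, $t0, 1: $t0=9-1=8
cmp $t0, 5  (cmp 8,5)
bne loop: taken
after sub $t1, $t1, 8: $t1=(-22)-8=-30
after sub $t0, $t0, 1: $t0=8-1=7
cmp $t0, 5  (cmp 7,5)
bne loop: taken
after sub $t1, $t1, 8: $t1=(-30)-8=-38
after sub $t0, $t0, 1: $t0=7-1=6
cmp $t0, 5  (cmp 6,5)
bne loop: taken
after sub $t1, $t1, 8: $t1=(-38)-8=-46
after sub $t0, $t0, 1: $t0=6-1=5
cmp $t0, 5  (cmp 5,5)
bne loop: not taken
halt.

-46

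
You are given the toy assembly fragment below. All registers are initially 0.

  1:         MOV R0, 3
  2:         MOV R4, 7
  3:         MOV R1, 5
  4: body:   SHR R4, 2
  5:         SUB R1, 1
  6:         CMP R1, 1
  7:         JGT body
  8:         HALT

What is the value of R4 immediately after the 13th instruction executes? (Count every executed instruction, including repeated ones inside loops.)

MOV R0, 3 → R0=3
MOV R4, 7 → R4=7
MOV R1, 5 → R1=5
SHR R4, 2 → R4=7>>2=1
SUB R1, 1 → R1=5-1=4
CMP R1, 1  (cmp 4,1)
JGT body: taken
SHR R4, 2 → R4=1>>2=0
SUB R1, 1 → R1=4-1=3
CMP R1, 1  (cmp 3,1)
JGT body: taken
SHR R4, 2 → R4=0>>2=0
SUB R1, 1 → R1=3-1=2
After step 13: R4 = 0.

0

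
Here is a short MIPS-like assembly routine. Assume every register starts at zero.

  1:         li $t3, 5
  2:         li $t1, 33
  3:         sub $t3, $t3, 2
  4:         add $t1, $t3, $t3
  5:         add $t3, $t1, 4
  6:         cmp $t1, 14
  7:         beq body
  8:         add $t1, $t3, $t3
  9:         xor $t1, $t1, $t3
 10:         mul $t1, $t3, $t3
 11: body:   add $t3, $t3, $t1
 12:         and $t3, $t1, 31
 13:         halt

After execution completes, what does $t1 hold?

100

$t3=5
$t1=33
$t3=5-2=3
$t1=3+3=6
$t3=6+4=10
cmp $t1, 14  (cmp 6,14)
beq body: not taken
$t1=10+10=20
$t1=20^10=30
$t1=10*10=100
$t3=10+100=110
$t3=100&31=4
halt.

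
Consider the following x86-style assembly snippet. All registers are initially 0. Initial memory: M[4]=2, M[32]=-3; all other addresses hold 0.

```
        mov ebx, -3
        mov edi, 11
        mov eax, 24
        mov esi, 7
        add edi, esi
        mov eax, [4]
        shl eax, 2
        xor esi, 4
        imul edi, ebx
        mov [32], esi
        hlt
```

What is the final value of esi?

mov ebx, -3 → ebx=-3
mov edi, 11 → edi=11
mov eax, 24 → eax=24
mov esi, 7 → esi=7
add edi, esi → edi=11+7=18
mov eax, [4] → eax=M[4]=2
shl eax, 2 → eax=2<<2=8
xor esi, 4 → esi=7^4=3
imul edi, ebx → edi=18*(-3)=-54
mov [32], esi → M[32]=3
halt.

3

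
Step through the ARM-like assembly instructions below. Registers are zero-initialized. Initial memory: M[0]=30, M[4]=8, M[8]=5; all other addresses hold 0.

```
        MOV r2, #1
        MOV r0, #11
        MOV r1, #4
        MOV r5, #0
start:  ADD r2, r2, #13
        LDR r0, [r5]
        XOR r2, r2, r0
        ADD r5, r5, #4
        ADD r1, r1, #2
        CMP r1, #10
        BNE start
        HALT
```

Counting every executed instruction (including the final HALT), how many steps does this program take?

26

after MOV r2, #1: r2=1
after MOV r0, #11: r0=11
after MOV r1, #4: r1=4
after MOV r5, #0: r5=0
after ADD r2, r2, #13: r2=1+13=14
after LDR r0, [r5]: r0=M[0]=30
after XOR r2, r2, r0: r2=14^30=16
after ADD r5, r5, #4: r5=0+4=4
after ADD r1, r1, #2: r1=4+2=6
CMP r1, #10  (cmp 6,10)
BNE start: taken
after ADD r2, r2, #13: r2=16+13=29
after LDR r0, [r5]: r0=M[4]=8
after XOR r2, r2, r0: r2=29^8=21
after ADD r5, r5, #4: r5=4+4=8
after ADD r1, r1, #2: r1=6+2=8
CMP r1, #10  (cmp 8,10)
BNE start: taken
after ADD r2, r2, #13: r2=21+13=34
after LDR r0, [r5]: r0=M[8]=5
after XOR r2, r2, r0: r2=34^5=39
after ADD r5, r5, #4: r5=8+4=12
after ADD r1, r1, #2: r1=8+2=10
CMP r1, #10  (cmp 10,10)
BNE start: not taken
halt.
Total executed instructions: 26.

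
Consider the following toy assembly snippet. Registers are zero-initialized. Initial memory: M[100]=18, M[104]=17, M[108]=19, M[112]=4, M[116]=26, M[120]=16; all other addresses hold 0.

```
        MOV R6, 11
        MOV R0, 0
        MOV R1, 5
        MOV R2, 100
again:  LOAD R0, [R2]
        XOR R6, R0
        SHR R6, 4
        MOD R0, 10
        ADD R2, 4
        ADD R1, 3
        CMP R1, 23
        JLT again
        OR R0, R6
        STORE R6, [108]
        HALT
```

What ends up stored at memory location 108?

1

after MOV R6, 11: R6=11
after MOV R0, 0: R0=0
after MOV R1, 5: R1=5
after MOV R2, 100: R2=100
after LOAD R0, [R2]: R0=M[100]=18
after XOR R6, R0: R6=11^18=25
after SHR R6, 4: R6=25>>4=1
after MOD R0, 10: R0=18%10=8
after ADD R2, 4: R2=100+4=104
after ADD R1, 3: R1=5+3=8
CMP R1, 23  (cmp 8,23)
JLT again: taken
after LOAD R0, [R2]: R0=M[104]=17
after XOR R6, R0: R6=1^17=16
after SHR R6, 4: R6=16>>4=1
after MOD R0, 10: R0=17%10=7
after ADD R2, 4: R2=104+4=108
after ADD R1, 3: R1=8+3=11
CMP R1, 23  (cmp 11,23)
JLT again: taken
after LOAD R0, [R2]: R0=M[108]=19
after XOR R6, R0: R6=1^19=18
after SHR R6, 4: R6=18>>4=1
after MOD R0, 10: R0=19%10=9
after ADD R2, 4: R2=108+4=112
after ADD R1, 3: R1=11+3=14
CMP R1, 23  (cmp 14,23)
JLT again: taken
after LOAD R0, [R2]: R0=M[112]=4
after XOR R6, R0: R6=1^4=5
after SHR R6, 4: R6=5>>4=0
after MOD R0, 10: R0=4%10=4
after ADD R2, 4: R2=112+4=116
after ADD R1, 3: R1=14+3=17
CMP R1, 23  (cmp 17,23)
JLT again: taken
after LOAD R0, [R2]: R0=M[116]=26
after XOR R6, R0: R6=0^26=26
after SHR R6, 4: R6=26>>4=1
after MOD R0, 10: R0=26%10=6
after ADD R2, 4: R2=116+4=120
after ADD R1, 3: R1=17+3=20
CMP R1, 23  (cmp 20,23)
JLT again: taken
after LOAD R0, [R2]: R0=M[120]=16
after XOR R6, R0: R6=1^16=17
after SHR R6, 4: R6=17>>4=1
after MOD R0, 10: R0=16%10=6
after ADD R2, 4: R2=120+4=124
after ADD R1, 3: R1=20+3=23
CMP R1, 23  (cmp 23,23)
JLT again: not taken
after OR R0, R6: R0=6|1=7
STORE R6, [108] → M[108]=1
halt.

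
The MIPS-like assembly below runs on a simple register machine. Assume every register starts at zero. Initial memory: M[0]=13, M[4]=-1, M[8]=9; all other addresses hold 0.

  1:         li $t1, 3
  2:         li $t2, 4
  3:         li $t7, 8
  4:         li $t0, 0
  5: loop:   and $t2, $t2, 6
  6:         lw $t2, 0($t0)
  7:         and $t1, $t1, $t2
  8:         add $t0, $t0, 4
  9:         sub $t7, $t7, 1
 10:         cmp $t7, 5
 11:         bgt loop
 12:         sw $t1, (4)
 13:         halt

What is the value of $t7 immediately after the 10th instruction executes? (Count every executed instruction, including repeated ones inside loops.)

7

after li $t1, 3: $t1=3
after li $t2, 4: $t2=4
after li $t7, 8: $t7=8
after li $t0, 0: $t0=0
after and $t2, $t2, 6: $t2=4&6=4
after lw $t2, 0($t0): $t2=M[0]=13
after and $t1, $t1, $t2: $t1=3&13=1
after add $t0, $t0, 4: $t0=0+4=4
after sub $t7, $t7, 1: $t7=8-1=7
cmp $t7, 5  (cmp 7,5)
After step 10: $t7 = 7.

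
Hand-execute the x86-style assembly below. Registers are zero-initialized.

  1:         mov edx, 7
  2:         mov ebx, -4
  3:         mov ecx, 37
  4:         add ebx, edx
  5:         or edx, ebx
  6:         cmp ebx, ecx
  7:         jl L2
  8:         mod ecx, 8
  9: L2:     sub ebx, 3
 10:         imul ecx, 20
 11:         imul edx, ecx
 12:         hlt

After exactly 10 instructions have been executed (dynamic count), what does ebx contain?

after mov edx, 7: edx=7
after mov ebx, -4: ebx=-4
after mov ecx, 37: ecx=37
after add ebx, edx: ebx=(-4)+7=3
after or edx, ebx: edx=7|3=7
cmp ebx, ecx  (cmp 3,37)
jl L2: taken
after sub ebx, 3: ebx=3-3=0
after imul ecx, 20: ecx=37*20=740
after imul edx, ecx: edx=7*740=5180
After step 10: ebx = 0.

0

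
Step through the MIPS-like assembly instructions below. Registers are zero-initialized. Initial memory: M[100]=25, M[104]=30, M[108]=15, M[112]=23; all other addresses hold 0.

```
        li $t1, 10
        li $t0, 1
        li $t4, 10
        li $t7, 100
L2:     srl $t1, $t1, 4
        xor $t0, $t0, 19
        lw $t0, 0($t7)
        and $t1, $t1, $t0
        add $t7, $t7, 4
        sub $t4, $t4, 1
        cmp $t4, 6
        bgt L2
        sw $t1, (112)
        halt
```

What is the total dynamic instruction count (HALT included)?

li $t1, 10 → $t1=10
li $t0, 1 → $t0=1
li $t4, 10 → $t4=10
li $t7, 100 → $t7=100
srl $t1, $t1, 4 → $t1=10>>4=0
xor $t0, $t0, 19 → $t0=1^19=18
lw $t0, 0($t7) → $t0=M[100]=25
and $t1, $t1, $t0 → $t1=0&25=0
add $t7, $t7, 4 → $t7=100+4=104
sub $t4, $t4, 1 → $t4=10-1=9
cmp $t4, 6  (cmp 9,6)
bgt L2: taken
srl $t1, $t1, 4 → $t1=0>>4=0
xor $t0, $t0, 19 → $t0=25^19=10
lw $t0, 0($t7) → $t0=M[104]=30
and $t1, $t1, $t0 → $t1=0&30=0
add $t7, $t7, 4 → $t7=104+4=108
sub $t4, $t4, 1 → $t4=9-1=8
cmp $t4, 6  (cmp 8,6)
bgt L2: taken
srl $t1, $t1, 4 → $t1=0>>4=0
xor $t0, $t0, 19 → $t0=30^19=13
lw $t0, 0($t7) → $t0=M[108]=15
and $t1, $t1, $t0 → $t1=0&15=0
add $t7, $t7, 4 → $t7=108+4=112
sub $t4, $t4, 1 → $t4=8-1=7
cmp $t4, 6  (cmp 7,6)
bgt L2: taken
srl $t1, $t1, 4 → $t1=0>>4=0
xor $t0, $t0, 19 → $t0=15^19=28
lw $t0, 0($t7) → $t0=M[112]=23
and $t1, $t1, $t0 → $t1=0&23=0
add $t7, $t7, 4 → $t7=112+4=116
sub $t4, $t4, 1 → $t4=7-1=6
cmp $t4, 6  (cmp 6,6)
bgt L2: not taken
sw $t1, (112) → M[112]=0
halt.
Total executed instructions: 38.

38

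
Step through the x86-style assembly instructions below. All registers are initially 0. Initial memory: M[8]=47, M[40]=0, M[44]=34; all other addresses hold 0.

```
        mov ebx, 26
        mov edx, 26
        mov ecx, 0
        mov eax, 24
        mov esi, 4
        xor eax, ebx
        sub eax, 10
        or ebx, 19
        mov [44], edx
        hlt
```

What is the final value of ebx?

after mov ebx, 26: ebx=26
after mov edx, 26: edx=26
after mov ecx, 0: ecx=0
after mov eax, 24: eax=24
after mov esi, 4: esi=4
after xor eax, ebx: eax=24^26=2
after sub eax, 10: eax=2-10=-8
after or ebx, 19: ebx=26|19=27
mov [44], edx → M[44]=26
halt.

27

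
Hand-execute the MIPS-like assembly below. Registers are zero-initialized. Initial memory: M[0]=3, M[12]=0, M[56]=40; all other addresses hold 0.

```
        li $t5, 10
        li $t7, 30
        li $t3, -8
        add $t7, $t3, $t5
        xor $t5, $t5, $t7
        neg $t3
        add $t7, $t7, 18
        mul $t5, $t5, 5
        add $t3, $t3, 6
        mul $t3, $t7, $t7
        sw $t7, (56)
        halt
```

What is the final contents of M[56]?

20

after li $t5, 10: $t5=10
after li $t7, 30: $t7=30
after li $t3, -8: $t3=-8
after add $t7, $t3, $t5: $t7=(-8)+10=2
after xor $t5, $t5, $t7: $t5=10^2=8
after neg $t3: $t3=-(-8)=8
after add $t7, $t7, 18: $t7=2+18=20
after mul $t5, $t5, 5: $t5=8*5=40
after add $t3, $t3, 6: $t3=8+6=14
after mul $t3, $t7, $t7: $t3=20*20=400
sw $t7, (56) → M[56]=20
halt.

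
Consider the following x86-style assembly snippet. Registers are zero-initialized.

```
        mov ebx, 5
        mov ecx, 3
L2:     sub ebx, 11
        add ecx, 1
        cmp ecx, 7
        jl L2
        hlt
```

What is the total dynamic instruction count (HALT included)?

19

ebx=5
ecx=3
ebx=5-11=-6
ecx=3+1=4
cmp ecx, 7  (cmp 4,7)
jl L2: taken
ebx=(-6)-11=-17
ecx=4+1=5
cmp ecx, 7  (cmp 5,7)
jl L2: taken
ebx=(-17)-11=-28
ecx=5+1=6
cmp ecx, 7  (cmp 6,7)
jl L2: taken
ebx=(-28)-11=-39
ecx=6+1=7
cmp ecx, 7  (cmp 7,7)
jl L2: not taken
halt.
Total executed instructions: 19.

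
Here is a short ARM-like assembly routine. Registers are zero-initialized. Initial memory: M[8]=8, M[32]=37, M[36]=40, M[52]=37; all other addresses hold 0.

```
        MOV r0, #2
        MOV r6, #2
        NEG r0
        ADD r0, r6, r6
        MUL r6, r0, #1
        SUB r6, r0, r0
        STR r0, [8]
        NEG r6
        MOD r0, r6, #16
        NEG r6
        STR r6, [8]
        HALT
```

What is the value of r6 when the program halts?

0

r0=2
r6=2
r0=-(2)=-2
r0=2+2=4
r6=4*1=4
r6=4-4=0
STR r0, [8] → M[8]=4
r6=-(0)=0
r0=0%16=0
r6=-(0)=0
STR r6, [8] → M[8]=0
halt.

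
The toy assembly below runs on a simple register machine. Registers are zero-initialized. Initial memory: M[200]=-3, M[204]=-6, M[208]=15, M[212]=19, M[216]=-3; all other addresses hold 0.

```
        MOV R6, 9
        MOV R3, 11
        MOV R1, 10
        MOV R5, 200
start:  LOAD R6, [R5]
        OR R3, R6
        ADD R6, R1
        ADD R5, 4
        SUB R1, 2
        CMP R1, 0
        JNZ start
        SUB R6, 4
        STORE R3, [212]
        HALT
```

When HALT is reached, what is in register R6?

-5

MOV R6, 9 → R6=9
MOV R3, 11 → R3=11
MOV R1, 10 → R1=10
MOV R5, 200 → R5=200
LOAD R6, [R5] → R6=M[200]=-3
OR R3, R6 → R3=11|(-3)=-1
ADD R6, R1 → R6=(-3)+10=7
ADD R5, 4 → R5=200+4=204
SUB R1, 2 → R1=10-2=8
CMP R1, 0  (cmp 8,0)
JNZ start: taken
LOAD R6, [R5] → R6=M[204]=-6
OR R3, R6 → R3=(-1)|(-6)=-1
ADD R6, R1 → R6=(-6)+8=2
ADD R5, 4 → R5=204+4=208
SUB R1, 2 → R1=8-2=6
CMP R1, 0  (cmp 6,0)
JNZ start: taken
LOAD R6, [R5] → R6=M[208]=15
OR R3, R6 → R3=(-1)|15=-1
ADD R6, R1 → R6=15+6=21
ADD R5, 4 → R5=208+4=212
SUB R1, 2 → R1=6-2=4
CMP R1, 0  (cmp 4,0)
JNZ start: taken
LOAD R6, [R5] → R6=M[212]=19
OR R3, R6 → R3=(-1)|19=-1
ADD R6, R1 → R6=19+4=23
ADD R5, 4 → R5=212+4=216
SUB R1, 2 → R1=4-2=2
CMP R1, 0  (cmp 2,0)
JNZ start: taken
LOAD R6, [R5] → R6=M[216]=-3
OR R3, R6 → R3=(-1)|(-3)=-1
ADD R6, R1 → R6=(-3)+2=-1
ADD R5, 4 → R5=216+4=220
SUB R1, 2 → R1=2-2=0
CMP R1, 0  (cmp 0,0)
JNZ start: not taken
SUB R6, 4 → R6=(-1)-4=-5
STORE R3, [212] → M[212]=-1
halt.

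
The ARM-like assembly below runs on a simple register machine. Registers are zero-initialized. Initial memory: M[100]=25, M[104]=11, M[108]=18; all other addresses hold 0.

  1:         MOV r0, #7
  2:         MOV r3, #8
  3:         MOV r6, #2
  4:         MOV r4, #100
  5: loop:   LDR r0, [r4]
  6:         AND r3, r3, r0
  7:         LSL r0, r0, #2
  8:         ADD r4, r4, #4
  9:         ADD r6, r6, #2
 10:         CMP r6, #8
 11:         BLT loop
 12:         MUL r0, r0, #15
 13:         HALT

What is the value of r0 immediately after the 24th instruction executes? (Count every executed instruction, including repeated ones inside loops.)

MOV r0, #7 → r0=7
MOV r3, #8 → r3=8
MOV r6, #2 → r6=2
MOV r4, #100 → r4=100
LDR r0, [r4] → r0=M[100]=25
AND r3, r3, r0 → r3=8&25=8
LSL r0, r0, #2 → r0=25<<2=100
ADD r4, r4, #4 → r4=100+4=104
ADD r6, r6, #2 → r6=2+2=4
CMP r6, #8  (cmp 4,8)
BLT loop: taken
LDR r0, [r4] → r0=M[104]=11
AND r3, r3, r0 → r3=8&11=8
LSL r0, r0, #2 → r0=11<<2=44
ADD r4, r4, #4 → r4=104+4=108
ADD r6, r6, #2 → r6=4+2=6
CMP r6, #8  (cmp 6,8)
BLT loop: taken
LDR r0, [r4] → r0=M[108]=18
AND r3, r3, r0 → r3=8&18=0
LSL r0, r0, #2 → r0=18<<2=72
ADD r4, r4, #4 → r4=108+4=112
ADD r6, r6, #2 → r6=6+2=8
CMP r6, #8  (cmp 8,8)
After step 24: r0 = 72.

72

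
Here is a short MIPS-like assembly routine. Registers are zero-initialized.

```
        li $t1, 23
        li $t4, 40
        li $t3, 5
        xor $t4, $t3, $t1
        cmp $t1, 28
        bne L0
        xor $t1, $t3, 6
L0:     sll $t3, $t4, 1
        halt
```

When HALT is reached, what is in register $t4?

li $t1, 23 → $t1=23
li $t4, 40 → $t4=40
li $t3, 5 → $t3=5
xor $t4, $t3, $t1 → $t4=5^23=18
cmp $t1, 28  (cmp 23,28)
bne L0: taken
sll $t3, $t4, 1 → $t3=18<<1=36
halt.

18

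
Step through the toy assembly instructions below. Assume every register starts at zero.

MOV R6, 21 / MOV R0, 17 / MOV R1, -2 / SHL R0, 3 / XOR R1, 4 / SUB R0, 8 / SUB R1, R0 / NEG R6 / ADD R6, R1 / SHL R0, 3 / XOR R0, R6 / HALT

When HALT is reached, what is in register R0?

-1179

R6=21
R0=17
R1=-2
R0=17<<3=136
R1=(-2)^4=-6
R0=136-8=128
R1=(-6)-128=-134
R6=-(21)=-21
R6=(-21)+(-134)=-155
R0=128<<3=1024
R0=1024^(-155)=-1179
halt.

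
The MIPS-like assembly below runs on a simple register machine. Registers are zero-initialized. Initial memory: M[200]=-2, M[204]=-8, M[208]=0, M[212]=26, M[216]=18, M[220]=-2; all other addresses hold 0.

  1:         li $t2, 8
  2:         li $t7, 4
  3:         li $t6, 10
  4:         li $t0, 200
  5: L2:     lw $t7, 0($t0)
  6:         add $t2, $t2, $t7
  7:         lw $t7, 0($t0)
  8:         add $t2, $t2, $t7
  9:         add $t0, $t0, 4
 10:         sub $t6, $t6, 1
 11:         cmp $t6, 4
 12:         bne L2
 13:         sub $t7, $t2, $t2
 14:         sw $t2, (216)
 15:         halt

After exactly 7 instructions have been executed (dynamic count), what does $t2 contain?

li $t2, 8 → $t2=8
li $t7, 4 → $t7=4
li $t6, 10 → $t6=10
li $t0, 200 → $t0=200
lw $t7, 0($t0) → $t7=M[200]=-2
add $t2, $t2, $t7 → $t2=8+(-2)=6
lw $t7, 0($t0) → $t7=M[200]=-2
After step 7: $t2 = 6.

6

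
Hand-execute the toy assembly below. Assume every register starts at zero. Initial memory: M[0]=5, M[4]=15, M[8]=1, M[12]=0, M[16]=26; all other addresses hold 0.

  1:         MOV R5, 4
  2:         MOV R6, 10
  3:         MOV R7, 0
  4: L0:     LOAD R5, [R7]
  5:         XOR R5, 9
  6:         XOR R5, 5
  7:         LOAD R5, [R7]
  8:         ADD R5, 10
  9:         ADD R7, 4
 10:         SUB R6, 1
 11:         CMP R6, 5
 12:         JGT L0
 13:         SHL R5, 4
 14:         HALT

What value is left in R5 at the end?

576

R5=4
R6=10
R7=0
R5=M[0]=5
R5=5^9=12
R5=12^5=9
R5=M[0]=5
R5=5+10=15
R7=0+4=4
R6=10-1=9
CMP R6, 5  (cmp 9,5)
JGT L0: taken
R5=M[4]=15
R5=15^9=6
R5=6^5=3
R5=M[4]=15
R5=15+10=25
R7=4+4=8
R6=9-1=8
CMP R6, 5  (cmp 8,5)
JGT L0: taken
R5=M[8]=1
R5=1^9=8
R5=8^5=13
R5=M[8]=1
R5=1+10=11
R7=8+4=12
R6=8-1=7
CMP R6, 5  (cmp 7,5)
JGT L0: taken
R5=M[12]=0
R5=0^9=9
R5=9^5=12
R5=M[12]=0
R5=0+10=10
R7=12+4=16
R6=7-1=6
CMP R6, 5  (cmp 6,5)
JGT L0: taken
R5=M[16]=26
R5=26^9=19
R5=19^5=22
R5=M[16]=26
R5=26+10=36
R7=16+4=20
R6=6-1=5
CMP R6, 5  (cmp 5,5)
JGT L0: not taken
R5=36<<4=576
halt.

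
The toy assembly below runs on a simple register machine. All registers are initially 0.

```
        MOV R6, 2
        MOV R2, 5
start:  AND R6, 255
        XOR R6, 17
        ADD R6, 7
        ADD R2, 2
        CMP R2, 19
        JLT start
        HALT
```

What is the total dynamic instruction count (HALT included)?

45

R6=2
R2=5
R6=2&255=2
R6=2^17=19
R6=19+7=26
R2=5+2=7
CMP R2, 19  (cmp 7,19)
JLT start: taken
R6=26&255=26
R6=26^17=11
R6=11+7=18
R2=7+2=9
CMP R2, 19  (cmp 9,19)
JLT start: taken
R6=18&255=18
R6=18^17=3
R6=3+7=10
R2=9+2=11
CMP R2, 19  (cmp 11,19)
JLT start: taken
R6=10&255=10
R6=10^17=27
R6=27+7=34
R2=11+2=13
CMP R2, 19  (cmp 13,19)
JLT start: taken
R6=34&255=34
R6=34^17=51
R6=51+7=58
R2=13+2=15
CMP R2, 19  (cmp 15,19)
JLT start: taken
R6=58&255=58
R6=58^17=43
R6=43+7=50
R2=15+2=17
CMP R2, 19  (cmp 17,19)
JLT start: taken
R6=50&255=50
R6=50^17=35
R6=35+7=42
R2=17+2=19
CMP R2, 19  (cmp 19,19)
JLT start: not taken
halt.
Total executed instructions: 45.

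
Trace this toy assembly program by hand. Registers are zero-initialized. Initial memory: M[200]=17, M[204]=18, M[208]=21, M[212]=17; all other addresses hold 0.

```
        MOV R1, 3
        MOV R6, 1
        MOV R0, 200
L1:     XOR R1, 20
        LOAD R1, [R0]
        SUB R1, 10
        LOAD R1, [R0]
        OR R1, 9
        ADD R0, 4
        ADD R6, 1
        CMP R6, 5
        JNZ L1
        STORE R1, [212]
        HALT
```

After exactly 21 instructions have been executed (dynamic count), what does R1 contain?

27

MOV R1, 3 → R1=3
MOV R6, 1 → R6=1
MOV R0, 200 → R0=200
XOR R1, 20 → R1=3^20=23
LOAD R1, [R0] → R1=M[200]=17
SUB R1, 10 → R1=17-10=7
LOAD R1, [R0] → R1=M[200]=17
OR R1, 9 → R1=17|9=25
ADD R0, 4 → R0=200+4=204
ADD R6, 1 → R6=1+1=2
CMP R6, 5  (cmp 2,5)
JNZ L1: taken
XOR R1, 20 → R1=25^20=13
LOAD R1, [R0] → R1=M[204]=18
SUB R1, 10 → R1=18-10=8
LOAD R1, [R0] → R1=M[204]=18
OR R1, 9 → R1=18|9=27
ADD R0, 4 → R0=204+4=208
ADD R6, 1 → R6=2+1=3
CMP R6, 5  (cmp 3,5)
JNZ L1: taken
After step 21: R1 = 27.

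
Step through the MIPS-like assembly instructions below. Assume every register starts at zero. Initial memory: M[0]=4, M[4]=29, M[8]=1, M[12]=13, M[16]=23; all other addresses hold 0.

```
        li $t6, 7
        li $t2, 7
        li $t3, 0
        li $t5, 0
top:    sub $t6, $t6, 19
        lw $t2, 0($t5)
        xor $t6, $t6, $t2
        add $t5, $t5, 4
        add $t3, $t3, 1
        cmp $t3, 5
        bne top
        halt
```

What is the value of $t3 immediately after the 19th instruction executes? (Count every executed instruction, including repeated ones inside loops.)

2

li $t6, 7 → $t6=7
li $t2, 7 → $t2=7
li $t3, 0 → $t3=0
li $t5, 0 → $t5=0
sub $t6, $t6, 19 → $t6=7-19=-12
lw $t2, 0($t5) → $t2=M[0]=4
xor $t6, $t6, $t2 → $t6=(-12)^4=-16
add $t5, $t5, 4 → $t5=0+4=4
add $t3, $t3, 1 → $t3=0+1=1
cmp $t3, 5  (cmp 1,5)
bne top: taken
sub $t6, $t6, 19 → $t6=(-16)-19=-35
lw $t2, 0($t5) → $t2=M[4]=29
xor $t6, $t6, $t2 → $t6=(-35)^29=-64
add $t5, $t5, 4 → $t5=4+4=8
add $t3, $t3, 1 → $t3=1+1=2
cmp $t3, 5  (cmp 2,5)
bne top: taken
sub $t6, $t6, 19 → $t6=(-64)-19=-83
After step 19: $t3 = 2.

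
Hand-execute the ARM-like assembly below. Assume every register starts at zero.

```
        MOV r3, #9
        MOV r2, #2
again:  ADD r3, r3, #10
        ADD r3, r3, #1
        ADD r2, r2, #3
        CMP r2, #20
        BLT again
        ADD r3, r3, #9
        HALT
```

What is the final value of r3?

84

after MOV r3, #9: r3=9
after MOV r2, #2: r2=2
after ADD r3, r3, #10: r3=9+10=19
after ADD r3, r3, #1: r3=19+1=20
after ADD r2, r2, #3: r2=2+3=5
CMP r2, #20  (cmp 5,20)
BLT again: taken
after ADD r3, r3, #10: r3=20+10=30
after ADD r3, r3, #1: r3=30+1=31
after ADD r2, r2, #3: r2=5+3=8
CMP r2, #20  (cmp 8,20)
BLT again: taken
after ADD r3, r3, #10: r3=31+10=41
after ADD r3, r3, #1: r3=41+1=42
after ADD r2, r2, #3: r2=8+3=11
CMP r2, #20  (cmp 11,20)
BLT again: taken
after ADD r3, r3, #10: r3=42+10=52
after ADD r3, r3, #1: r3=52+1=53
after ADD r2, r2, #3: r2=11+3=14
CMP r2, #20  (cmp 14,20)
BLT again: taken
after ADD r3, r3, #10: r3=53+10=63
after ADD r3, r3, #1: r3=63+1=64
after ADD r2, r2, #3: r2=14+3=17
CMP r2, #20  (cmp 17,20)
BLT again: taken
after ADD r3, r3, #10: r3=64+10=74
after ADD r3, r3, #1: r3=74+1=75
after ADD r2, r2, #3: r2=17+3=20
CMP r2, #20  (cmp 20,20)
BLT again: not taken
after ADD r3, r3, #9: r3=75+9=84
halt.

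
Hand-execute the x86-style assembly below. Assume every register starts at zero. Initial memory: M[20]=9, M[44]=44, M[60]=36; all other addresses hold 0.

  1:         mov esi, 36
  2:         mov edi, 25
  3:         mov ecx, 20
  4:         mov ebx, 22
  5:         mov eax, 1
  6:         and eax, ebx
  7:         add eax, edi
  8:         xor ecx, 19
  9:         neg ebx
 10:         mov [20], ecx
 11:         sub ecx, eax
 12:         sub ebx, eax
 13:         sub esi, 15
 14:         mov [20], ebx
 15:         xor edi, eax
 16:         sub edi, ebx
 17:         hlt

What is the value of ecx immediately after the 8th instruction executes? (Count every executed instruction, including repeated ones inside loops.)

after mov esi, 36: esi=36
after mov edi, 25: edi=25
after mov ecx, 20: ecx=20
after mov ebx, 22: ebx=22
after mov eax, 1: eax=1
after and eax, ebx: eax=1&22=0
after add eax, edi: eax=0+25=25
after xor ecx, 19: ecx=20^19=7
After step 8: ecx = 7.

7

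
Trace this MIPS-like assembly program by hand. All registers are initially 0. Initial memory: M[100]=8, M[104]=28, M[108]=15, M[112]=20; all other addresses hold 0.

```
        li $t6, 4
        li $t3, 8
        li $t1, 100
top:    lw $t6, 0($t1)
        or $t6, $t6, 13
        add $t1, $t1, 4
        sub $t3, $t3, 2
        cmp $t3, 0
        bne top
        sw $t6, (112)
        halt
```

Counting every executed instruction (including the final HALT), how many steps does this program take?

29

$t6=4
$t3=8
$t1=100
$t6=M[100]=8
$t6=8|13=13
$t1=100+4=104
$t3=8-2=6
cmp $t3, 0  (cmp 6,0)
bne top: taken
$t6=M[104]=28
$t6=28|13=29
$t1=104+4=108
$t3=6-2=4
cmp $t3, 0  (cmp 4,0)
bne top: taken
$t6=M[108]=15
$t6=15|13=15
$t1=108+4=112
$t3=4-2=2
cmp $t3, 0  (cmp 2,0)
bne top: taken
$t6=M[112]=20
$t6=20|13=29
$t1=112+4=116
$t3=2-2=0
cmp $t3, 0  (cmp 0,0)
bne top: not taken
sw $t6, (112) → M[112]=29
halt.
Total executed instructions: 29.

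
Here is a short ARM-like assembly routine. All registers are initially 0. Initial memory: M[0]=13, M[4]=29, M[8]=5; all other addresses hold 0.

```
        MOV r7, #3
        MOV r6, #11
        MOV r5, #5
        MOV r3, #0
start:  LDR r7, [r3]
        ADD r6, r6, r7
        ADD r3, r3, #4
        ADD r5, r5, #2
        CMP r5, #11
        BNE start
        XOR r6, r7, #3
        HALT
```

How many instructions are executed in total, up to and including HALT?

24

MOV r7, #3 → r7=3
MOV r6, #11 → r6=11
MOV r5, #5 → r5=5
MOV r3, #0 → r3=0
LDR r7, [r3] → r7=M[0]=13
ADD r6, r6, r7 → r6=11+13=24
ADD r3, r3, #4 → r3=0+4=4
ADD r5, r5, #2 → r5=5+2=7
CMP r5, #11  (cmp 7,11)
BNE start: taken
LDR r7, [r3] → r7=M[4]=29
ADD r6, r6, r7 → r6=24+29=53
ADD r3, r3, #4 → r3=4+4=8
ADD r5, r5, #2 → r5=7+2=9
CMP r5, #11  (cmp 9,11)
BNE start: taken
LDR r7, [r3] → r7=M[8]=5
ADD r6, r6, r7 → r6=53+5=58
ADD r3, r3, #4 → r3=8+4=12
ADD r5, r5, #2 → r5=9+2=11
CMP r5, #11  (cmp 11,11)
BNE start: not taken
XOR r6, r7, #3 → r6=5^3=6
halt.
Total executed instructions: 24.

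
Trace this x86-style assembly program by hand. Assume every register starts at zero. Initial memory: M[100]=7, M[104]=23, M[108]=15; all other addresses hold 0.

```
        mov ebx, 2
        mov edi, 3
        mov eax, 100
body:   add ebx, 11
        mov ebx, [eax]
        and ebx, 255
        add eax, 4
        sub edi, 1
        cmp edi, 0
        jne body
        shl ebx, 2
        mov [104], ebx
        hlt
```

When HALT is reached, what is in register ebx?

ebx=2
edi=3
eax=100
ebx=2+11=13
ebx=M[100]=7
ebx=7&255=7
eax=100+4=104
edi=3-1=2
cmp edi, 0  (cmp 2,0)
jne body: taken
ebx=7+11=18
ebx=M[104]=23
ebx=23&255=23
eax=104+4=108
edi=2-1=1
cmp edi, 0  (cmp 1,0)
jne body: taken
ebx=23+11=34
ebx=M[108]=15
ebx=15&255=15
eax=108+4=112
edi=1-1=0
cmp edi, 0  (cmp 0,0)
jne body: not taken
ebx=15<<2=60
mov [104], ebx → M[104]=60
halt.

60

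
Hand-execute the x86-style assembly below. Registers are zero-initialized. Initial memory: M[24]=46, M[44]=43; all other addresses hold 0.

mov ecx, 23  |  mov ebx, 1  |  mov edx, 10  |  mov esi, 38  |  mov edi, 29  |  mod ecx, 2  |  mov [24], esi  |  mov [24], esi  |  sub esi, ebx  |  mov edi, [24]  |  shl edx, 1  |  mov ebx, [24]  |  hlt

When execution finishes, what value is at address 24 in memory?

38

ecx=23
ebx=1
edx=10
esi=38
edi=29
ecx=23%2=1
mov [24], esi → M[24]=38
mov [24], esi → M[24]=38
esi=38-1=37
edi=M[24]=38
edx=10<<1=20
ebx=M[24]=38
halt.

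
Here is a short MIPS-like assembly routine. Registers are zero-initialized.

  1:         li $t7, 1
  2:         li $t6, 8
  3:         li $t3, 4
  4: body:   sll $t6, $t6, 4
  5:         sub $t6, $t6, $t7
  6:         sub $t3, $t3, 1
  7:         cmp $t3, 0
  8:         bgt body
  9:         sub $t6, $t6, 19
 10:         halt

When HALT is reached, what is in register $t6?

li $t7, 1 → $t7=1
li $t6, 8 → $t6=8
li $t3, 4 → $t3=4
sll $t6, $t6, 4 → $t6=8<<4=128
sub $t6, $t6, $t7 → $t6=128-1=127
sub $t3, $t3, 1 → $t3=4-1=3
cmp $t3, 0  (cmp 3,0)
bgt body: taken
sll $t6, $t6, 4 → $t6=127<<4=2032
sub $t6, $t6, $t7 → $t6=2032-1=2031
sub $t3, $t3, 1 → $t3=3-1=2
cmp $t3, 0  (cmp 2,0)
bgt body: taken
sll $t6, $t6, 4 → $t6=2031<<4=32496
sub $t6, $t6, $t7 → $t6=32496-1=32495
sub $t3, $t3, 1 → $t3=2-1=1
cmp $t3, 0  (cmp 1,0)
bgt body: taken
sll $t6, $t6, 4 → $t6=32495<<4=519920
sub $t6, $t6, $t7 → $t6=519920-1=519919
sub $t3, $t3, 1 → $t3=1-1=0
cmp $t3, 0  (cmp 0,0)
bgt body: not taken
sub $t6, $t6, 19 → $t6=519919-19=519900
halt.

519900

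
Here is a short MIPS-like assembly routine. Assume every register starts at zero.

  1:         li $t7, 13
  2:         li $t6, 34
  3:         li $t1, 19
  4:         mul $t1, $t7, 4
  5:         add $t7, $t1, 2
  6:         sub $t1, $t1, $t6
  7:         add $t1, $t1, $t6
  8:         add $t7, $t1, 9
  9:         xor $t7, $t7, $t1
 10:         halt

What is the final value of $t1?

52

li $t7, 13 → $t7=13
li $t6, 34 → $t6=34
li $t1, 19 → $t1=19
mul $t1, $t7, 4 → $t1=13*4=52
add $t7, $t1, 2 → $t7=52+2=54
sub $t1, $t1, $t6 → $t1=52-34=18
add $t1, $t1, $t6 → $t1=18+34=52
add $t7, $t1, 9 → $t7=52+9=61
xor $t7, $t7, $t1 → $t7=61^52=9
halt.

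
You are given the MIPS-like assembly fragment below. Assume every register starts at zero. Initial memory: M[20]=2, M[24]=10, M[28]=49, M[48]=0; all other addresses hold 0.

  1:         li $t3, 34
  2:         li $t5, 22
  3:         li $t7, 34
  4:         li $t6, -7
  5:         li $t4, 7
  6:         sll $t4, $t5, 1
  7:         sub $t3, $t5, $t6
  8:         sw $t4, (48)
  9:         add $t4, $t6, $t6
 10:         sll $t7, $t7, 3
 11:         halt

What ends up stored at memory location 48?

44

li $t3, 34 → $t3=34
li $t5, 22 → $t5=22
li $t7, 34 → $t7=34
li $t6, -7 → $t6=-7
li $t4, 7 → $t4=7
sll $t4, $t5, 1 → $t4=22<<1=44
sub $t3, $t5, $t6 → $t3=22-(-7)=29
sw $t4, (48) → M[48]=44
add $t4, $t6, $t6 → $t4=(-7)+(-7)=-14
sll $t7, $t7, 3 → $t7=34<<3=272
halt.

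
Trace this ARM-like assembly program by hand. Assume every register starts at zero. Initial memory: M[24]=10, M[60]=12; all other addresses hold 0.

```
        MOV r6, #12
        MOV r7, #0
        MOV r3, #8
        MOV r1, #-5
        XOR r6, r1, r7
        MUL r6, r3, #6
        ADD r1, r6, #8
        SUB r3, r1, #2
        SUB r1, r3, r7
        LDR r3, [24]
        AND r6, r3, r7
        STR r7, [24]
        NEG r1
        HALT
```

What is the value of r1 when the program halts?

r6=12
r7=0
r3=8
r1=-5
r6=(-5)^0=-5
r6=8*6=48
r1=48+8=56
r3=56-2=54
r1=54-0=54
r3=M[24]=10
r6=10&0=0
STR r7, [24] → M[24]=0
r1=-(54)=-54
halt.

-54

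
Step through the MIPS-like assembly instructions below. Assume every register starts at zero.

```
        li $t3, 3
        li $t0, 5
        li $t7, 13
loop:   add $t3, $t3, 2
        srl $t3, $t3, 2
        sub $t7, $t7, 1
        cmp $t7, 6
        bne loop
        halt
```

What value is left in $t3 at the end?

after li $t3, 3: $t3=3
after li $t0, 5: $t0=5
after li $t7, 13: $t7=13
after add $t3, $t3, 2: $t3=3+2=5
after srl $t3, $t3, 2: $t3=5>>2=1
after sub $t7, $t7, 1: $t7=13-1=12
cmp $t7, 6  (cmp 12,6)
bne loop: taken
after add $t3, $t3, 2: $t3=1+2=3
after srl $t3, $t3, 2: $t3=3>>2=0
after sub $t7, $t7, 1: $t7=12-1=11
cmp $t7, 6  (cmp 11,6)
bne loop: taken
after add $t3, $t3, 2: $t3=0+2=2
after srl $t3, $t3, 2: $t3=2>>2=0
after sub $t7, $t7, 1: $t7=11-1=10
cmp $t7, 6  (cmp 10,6)
bne loop: taken
after add $t3, $t3, 2: $t3=0+2=2
after srl $t3, $t3, 2: $t3=2>>2=0
after sub $t7, $t7, 1: $t7=10-1=9
cmp $t7, 6  (cmp 9,6)
bne loop: taken
after add $t3, $t3, 2: $t3=0+2=2
after srl $t3, $t3, 2: $t3=2>>2=0
after sub $t7, $t7, 1: $t7=9-1=8
cmp $t7, 6  (cmp 8,6)
bne loop: taken
after add $t3, $t3, 2: $t3=0+2=2
after srl $t3, $t3, 2: $t3=2>>2=0
after sub $t7, $t7, 1: $t7=8-1=7
cmp $t7, 6  (cmp 7,6)
bne loop: taken
after add $t3, $t3, 2: $t3=0+2=2
after srl $t3, $t3, 2: $t3=2>>2=0
after sub $t7, $t7, 1: $t7=7-1=6
cmp $t7, 6  (cmp 6,6)
bne loop: not taken
halt.

0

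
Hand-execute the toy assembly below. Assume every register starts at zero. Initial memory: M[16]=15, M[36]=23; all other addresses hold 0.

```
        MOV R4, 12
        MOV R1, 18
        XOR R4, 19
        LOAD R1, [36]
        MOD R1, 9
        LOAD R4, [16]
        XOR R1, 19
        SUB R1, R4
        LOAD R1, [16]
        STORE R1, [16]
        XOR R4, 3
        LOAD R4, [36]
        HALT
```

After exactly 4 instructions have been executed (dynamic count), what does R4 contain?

31

after MOV R4, 12: R4=12
after MOV R1, 18: R1=18
after XOR R4, 19: R4=12^19=31
after LOAD R1, [36]: R1=M[36]=23
After step 4: R4 = 31.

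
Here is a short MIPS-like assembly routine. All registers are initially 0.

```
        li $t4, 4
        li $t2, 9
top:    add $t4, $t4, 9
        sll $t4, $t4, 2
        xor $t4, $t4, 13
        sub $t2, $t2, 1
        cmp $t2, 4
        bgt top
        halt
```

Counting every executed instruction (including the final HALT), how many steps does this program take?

after li $t4, 4: $t4=4
after li $t2, 9: $t2=9
after add $t4, $t4, 9: $t4=4+9=13
after sll $t4, $t4, 2: $t4=13<<2=52
after xor $t4, $t4, 13: $t4=52^13=57
after sub $t2, $t2, 1: $t2=9-1=8
cmp $t2, 4  (cmp 8,4)
bgt top: taken
after add $t4, $t4, 9: $t4=57+9=66
after sll $t4, $t4, 2: $t4=66<<2=264
after xor $t4, $t4, 13: $t4=264^13=261
after sub $t2, $t2, 1: $t2=8-1=7
cmp $t2, 4  (cmp 7,4)
bgt top: taken
after add $t4, $t4, 9: $t4=261+9=270
after sll $t4, $t4, 2: $t4=270<<2=1080
after xor $t4, $t4, 13: $t4=1080^13=1077
after sub $t2, $t2, 1: $t2=7-1=6
cmp $t2, 4  (cmp 6,4)
bgt top: taken
after add $t4, $t4, 9: $t4=1077+9=1086
after sll $t4, $t4, 2: $t4=1086<<2=4344
after xor $t4, $t4, 13: $t4=4344^13=4341
after sub $t2, $t2, 1: $t2=6-1=5
cmp $t2, 4  (cmp 5,4)
bgt top: taken
after add $t4, $t4, 9: $t4=4341+9=4350
after sll $t4, $t4, 2: $t4=4350<<2=17400
after xor $t4, $t4, 13: $t4=17400^13=17397
after sub $t2, $t2, 1: $t2=5-1=4
cmp $t2, 4  (cmp 4,4)
bgt top: not taken
halt.
Total executed instructions: 33.

33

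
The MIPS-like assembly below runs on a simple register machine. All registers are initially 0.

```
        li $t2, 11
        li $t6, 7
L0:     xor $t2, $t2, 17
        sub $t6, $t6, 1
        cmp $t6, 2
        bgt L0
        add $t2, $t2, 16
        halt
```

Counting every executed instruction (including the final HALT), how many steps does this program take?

24

$t2=11
$t6=7
$t2=11^17=26
$t6=7-1=6
cmp $t6, 2  (cmp 6,2)
bgt L0: taken
$t2=26^17=11
$t6=6-1=5
cmp $t6, 2  (cmp 5,2)
bgt L0: taken
$t2=11^17=26
$t6=5-1=4
cmp $t6, 2  (cmp 4,2)
bgt L0: taken
$t2=26^17=11
$t6=4-1=3
cmp $t6, 2  (cmp 3,2)
bgt L0: taken
$t2=11^17=26
$t6=3-1=2
cmp $t6, 2  (cmp 2,2)
bgt L0: not taken
$t2=26+16=42
halt.
Total executed instructions: 24.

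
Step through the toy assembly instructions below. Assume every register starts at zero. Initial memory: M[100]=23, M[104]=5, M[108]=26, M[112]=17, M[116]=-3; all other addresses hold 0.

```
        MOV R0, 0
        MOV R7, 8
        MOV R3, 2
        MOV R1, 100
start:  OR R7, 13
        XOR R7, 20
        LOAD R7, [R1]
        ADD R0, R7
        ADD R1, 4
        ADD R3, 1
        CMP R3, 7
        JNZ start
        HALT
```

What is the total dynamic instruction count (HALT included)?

45

MOV R0, 0 → R0=0
MOV R7, 8 → R7=8
MOV R3, 2 → R3=2
MOV R1, 100 → R1=100
OR R7, 13 → R7=8|13=13
XOR R7, 20 → R7=13^20=25
LOAD R7, [R1] → R7=M[100]=23
ADD R0, R7 → R0=0+23=23
ADD R1, 4 → R1=100+4=104
ADD R3, 1 → R3=2+1=3
CMP R3, 7  (cmp 3,7)
JNZ start: taken
OR R7, 13 → R7=23|13=31
XOR R7, 20 → R7=31^20=11
LOAD R7, [R1] → R7=M[104]=5
ADD R0, R7 → R0=23+5=28
ADD R1, 4 → R1=104+4=108
ADD R3, 1 → R3=3+1=4
CMP R3, 7  (cmp 4,7)
JNZ start: taken
OR R7, 13 → R7=5|13=13
XOR R7, 20 → R7=13^20=25
LOAD R7, [R1] → R7=M[108]=26
ADD R0, R7 → R0=28+26=54
ADD R1, 4 → R1=108+4=112
ADD R3, 1 → R3=4+1=5
CMP R3, 7  (cmp 5,7)
JNZ start: taken
OR R7, 13 → R7=26|13=31
XOR R7, 20 → R7=31^20=11
LOAD R7, [R1] → R7=M[112]=17
ADD R0, R7 → R0=54+17=71
ADD R1, 4 → R1=112+4=116
ADD R3, 1 → R3=5+1=6
CMP R3, 7  (cmp 6,7)
JNZ start: taken
OR R7, 13 → R7=17|13=29
XOR R7, 20 → R7=29^20=9
LOAD R7, [R1] → R7=M[116]=-3
ADD R0, R7 → R0=71+(-3)=68
ADD R1, 4 → R1=116+4=120
ADD R3, 1 → R3=6+1=7
CMP R3, 7  (cmp 7,7)
JNZ start: not taken
halt.
Total executed instructions: 45.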